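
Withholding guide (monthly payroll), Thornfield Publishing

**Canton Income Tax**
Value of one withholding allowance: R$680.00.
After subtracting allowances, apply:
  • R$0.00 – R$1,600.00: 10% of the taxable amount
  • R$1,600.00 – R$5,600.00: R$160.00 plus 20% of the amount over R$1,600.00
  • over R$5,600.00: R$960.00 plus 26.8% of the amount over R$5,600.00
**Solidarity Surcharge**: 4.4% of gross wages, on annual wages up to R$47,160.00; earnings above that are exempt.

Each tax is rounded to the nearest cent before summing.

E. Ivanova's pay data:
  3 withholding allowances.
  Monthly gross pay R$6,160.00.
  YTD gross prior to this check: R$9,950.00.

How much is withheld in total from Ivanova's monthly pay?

R$935.04

Canton Income Tax: taxable = R$6,160.00 − 3×R$680.00 = R$4,120.00
  R$160.00 + 20% × (R$4,120.00 − R$1,600.00) = R$160.00 + 20% × R$2,520.00 = R$664.00
Solidarity Surcharge: 4.4% × R$6,160.00 = R$271.04
Total: R$664.00 + R$271.04 = R$935.04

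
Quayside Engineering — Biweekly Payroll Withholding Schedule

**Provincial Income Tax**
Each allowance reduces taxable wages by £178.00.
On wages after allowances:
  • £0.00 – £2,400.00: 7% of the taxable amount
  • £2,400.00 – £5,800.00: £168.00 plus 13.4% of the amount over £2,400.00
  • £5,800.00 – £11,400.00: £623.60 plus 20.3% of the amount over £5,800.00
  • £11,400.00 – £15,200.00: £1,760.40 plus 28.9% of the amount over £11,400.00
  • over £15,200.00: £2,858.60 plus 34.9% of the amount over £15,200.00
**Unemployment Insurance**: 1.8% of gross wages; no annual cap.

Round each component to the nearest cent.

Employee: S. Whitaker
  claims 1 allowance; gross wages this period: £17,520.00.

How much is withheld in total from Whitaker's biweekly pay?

Provincial Income Tax: taxable = £17,520.00 − 1×£178.00 = £17,342.00
  £2,858.60 + 34.9% × (£17,342.00 − £15,200.00) = £2,858.60 + 34.9% × £2,142.00 = £3,606.16
Unemployment Insurance: 1.8% × £17,520.00 = £315.36
Total: £3,606.16 + £315.36 = £3,921.52

£3,921.52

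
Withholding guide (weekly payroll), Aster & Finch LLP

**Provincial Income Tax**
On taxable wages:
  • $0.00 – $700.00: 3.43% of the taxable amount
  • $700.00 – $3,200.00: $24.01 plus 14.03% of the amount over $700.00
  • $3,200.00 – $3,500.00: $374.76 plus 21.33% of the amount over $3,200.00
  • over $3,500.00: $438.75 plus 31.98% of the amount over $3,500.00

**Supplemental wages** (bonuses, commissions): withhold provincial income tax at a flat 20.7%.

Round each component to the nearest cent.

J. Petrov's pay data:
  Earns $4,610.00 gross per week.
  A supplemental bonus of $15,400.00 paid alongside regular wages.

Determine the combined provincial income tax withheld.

$3,981.53

Provincial Income Tax: taxable = $4,610.00
  $438.75 + 31.98% × ($4,610.00 − $3,500.00) = $438.75 + 31.98% × $1,110.00 = $793.73
Supplemental (20.7% flat on bonus): 20.7% × $15,400.00 = $3,187.80
Total provincial income tax: $793.73 + $3,187.80 = $3,981.53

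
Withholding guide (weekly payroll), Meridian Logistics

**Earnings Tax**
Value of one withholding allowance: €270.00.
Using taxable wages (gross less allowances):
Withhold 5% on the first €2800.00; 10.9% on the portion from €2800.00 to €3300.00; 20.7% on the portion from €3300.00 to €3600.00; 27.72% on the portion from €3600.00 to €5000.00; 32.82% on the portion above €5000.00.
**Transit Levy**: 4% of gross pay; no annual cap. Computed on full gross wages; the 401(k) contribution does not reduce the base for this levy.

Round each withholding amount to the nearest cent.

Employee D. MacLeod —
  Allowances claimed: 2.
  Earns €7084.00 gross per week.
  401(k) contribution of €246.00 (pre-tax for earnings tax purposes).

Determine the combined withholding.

Earnings Tax: taxable = €7084.00 − €246.00 − 2×€270.00 = €6298.00
  €644.68 + 32.82% × (€6298.00 − €5000.00) = €644.68 + 32.82% × €1298.00 = €1070.68
Transit Levy: 4% × €7084.00 = €283.36
Total: €1070.68 + €283.36 = €1354.04

€1354.04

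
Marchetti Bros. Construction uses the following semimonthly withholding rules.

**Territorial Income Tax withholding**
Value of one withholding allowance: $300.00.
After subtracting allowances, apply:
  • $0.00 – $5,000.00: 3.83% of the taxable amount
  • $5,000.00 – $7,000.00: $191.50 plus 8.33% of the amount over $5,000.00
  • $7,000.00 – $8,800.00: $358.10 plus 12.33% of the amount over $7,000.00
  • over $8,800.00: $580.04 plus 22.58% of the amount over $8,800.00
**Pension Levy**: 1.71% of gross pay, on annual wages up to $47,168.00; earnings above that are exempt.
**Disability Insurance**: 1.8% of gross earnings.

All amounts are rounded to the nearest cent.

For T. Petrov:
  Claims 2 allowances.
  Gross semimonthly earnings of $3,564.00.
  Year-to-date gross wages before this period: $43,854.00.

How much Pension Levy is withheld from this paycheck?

Pension Levy: cap $47,168.00 − YTD $43,854.00 = $3,314.00 subject; 1.71% × $3,314.00 = $56.67

$56.67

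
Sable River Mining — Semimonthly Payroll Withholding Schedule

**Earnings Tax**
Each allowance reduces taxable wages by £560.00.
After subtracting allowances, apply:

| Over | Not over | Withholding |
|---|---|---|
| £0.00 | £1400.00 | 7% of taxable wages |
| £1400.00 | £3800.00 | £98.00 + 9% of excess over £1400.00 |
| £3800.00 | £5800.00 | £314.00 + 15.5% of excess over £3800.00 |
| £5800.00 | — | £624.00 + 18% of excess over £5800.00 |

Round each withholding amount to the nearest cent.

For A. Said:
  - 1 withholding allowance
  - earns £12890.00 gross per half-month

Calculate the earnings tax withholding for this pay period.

£1799.40

Earnings Tax: taxable = £12890.00 − 1×£560.00 = £12330.00
  £624.00 + 18% × (£12330.00 − £5800.00) = £624.00 + 18% × £6530.00 = £1799.40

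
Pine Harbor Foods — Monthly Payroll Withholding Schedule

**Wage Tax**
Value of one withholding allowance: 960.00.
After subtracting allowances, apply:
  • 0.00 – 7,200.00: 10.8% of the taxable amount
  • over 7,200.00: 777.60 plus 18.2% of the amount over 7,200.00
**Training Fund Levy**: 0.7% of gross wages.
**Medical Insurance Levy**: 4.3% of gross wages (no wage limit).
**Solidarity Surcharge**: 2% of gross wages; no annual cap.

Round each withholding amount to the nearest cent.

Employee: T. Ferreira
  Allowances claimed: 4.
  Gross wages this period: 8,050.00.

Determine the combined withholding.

1,018.18

Wage Tax: taxable = 8,050.00 − 4×960.00 = 4,210.00
  10.8% × 4,210.00 = 454.68
Training Fund Levy: 0.7% × 8,050.00 = 56.35
Medical Insurance Levy: 4.3% × 8,050.00 = 346.15
Solidarity Surcharge: 2% × 8,050.00 = 161.00
Total: 454.68 + 56.35 + 346.15 + 161.00 = 1,018.18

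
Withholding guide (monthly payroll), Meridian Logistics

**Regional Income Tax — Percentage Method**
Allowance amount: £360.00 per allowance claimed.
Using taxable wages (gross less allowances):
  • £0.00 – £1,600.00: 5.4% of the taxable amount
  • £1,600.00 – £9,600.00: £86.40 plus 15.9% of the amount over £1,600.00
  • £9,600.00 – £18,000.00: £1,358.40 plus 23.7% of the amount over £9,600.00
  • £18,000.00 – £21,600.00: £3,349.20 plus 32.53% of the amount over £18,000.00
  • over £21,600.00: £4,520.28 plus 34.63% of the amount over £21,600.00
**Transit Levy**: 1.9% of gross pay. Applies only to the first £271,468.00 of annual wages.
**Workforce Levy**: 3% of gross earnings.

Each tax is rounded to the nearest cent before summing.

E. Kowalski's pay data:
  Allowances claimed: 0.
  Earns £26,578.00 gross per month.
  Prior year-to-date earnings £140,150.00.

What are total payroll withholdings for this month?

Regional Income Tax: taxable = £26,578.00
  £4,520.28 + 34.63% × (£26,578.00 − £21,600.00) = £4,520.28 + 34.63% × £4,978.00 = £6,244.16
Transit Levy: 1.9% × £26,578.00 = £504.98
Workforce Levy: 3% × £26,578.00 = £797.34
Total: £6,244.16 + £504.98 + £797.34 = £7,546.48

£7,546.48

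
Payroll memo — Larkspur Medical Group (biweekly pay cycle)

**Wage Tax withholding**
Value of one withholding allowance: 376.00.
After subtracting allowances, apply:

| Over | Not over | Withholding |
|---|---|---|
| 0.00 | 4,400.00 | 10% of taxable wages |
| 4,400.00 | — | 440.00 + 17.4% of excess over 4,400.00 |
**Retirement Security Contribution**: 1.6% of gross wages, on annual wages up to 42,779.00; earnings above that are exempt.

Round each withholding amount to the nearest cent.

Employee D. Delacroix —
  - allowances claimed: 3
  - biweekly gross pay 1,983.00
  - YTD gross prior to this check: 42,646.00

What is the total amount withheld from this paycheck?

87.63

Wage Tax: taxable = 1,983.00 − 3×376.00 = 855.00
  10% × 855.00 = 85.50
Retirement Security Contribution: cap 42,779.00 − YTD 42,646.00 = 133.00 subject; 1.6% × 133.00 = 2.13
Total: 85.50 + 2.13 = 87.63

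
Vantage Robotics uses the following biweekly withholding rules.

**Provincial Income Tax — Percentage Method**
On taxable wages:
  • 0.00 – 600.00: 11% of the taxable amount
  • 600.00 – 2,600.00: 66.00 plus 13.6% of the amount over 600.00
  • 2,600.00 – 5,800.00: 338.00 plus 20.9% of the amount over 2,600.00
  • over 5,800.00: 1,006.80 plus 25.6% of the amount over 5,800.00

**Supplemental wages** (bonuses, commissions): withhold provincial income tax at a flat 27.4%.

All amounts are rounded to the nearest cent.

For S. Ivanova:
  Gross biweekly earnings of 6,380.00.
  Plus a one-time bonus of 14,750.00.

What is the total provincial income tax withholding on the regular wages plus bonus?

5,196.78

Provincial Income Tax: taxable = 6,380.00
  1,006.80 + 25.6% × (6,380.00 − 5,800.00) = 1,006.80 + 25.6% × 580.00 = 1,155.28
Supplemental (27.4% flat on bonus): 27.4% × 14,750.00 = 4,041.50
Total provincial income tax: 1,155.28 + 4,041.50 = 5,196.78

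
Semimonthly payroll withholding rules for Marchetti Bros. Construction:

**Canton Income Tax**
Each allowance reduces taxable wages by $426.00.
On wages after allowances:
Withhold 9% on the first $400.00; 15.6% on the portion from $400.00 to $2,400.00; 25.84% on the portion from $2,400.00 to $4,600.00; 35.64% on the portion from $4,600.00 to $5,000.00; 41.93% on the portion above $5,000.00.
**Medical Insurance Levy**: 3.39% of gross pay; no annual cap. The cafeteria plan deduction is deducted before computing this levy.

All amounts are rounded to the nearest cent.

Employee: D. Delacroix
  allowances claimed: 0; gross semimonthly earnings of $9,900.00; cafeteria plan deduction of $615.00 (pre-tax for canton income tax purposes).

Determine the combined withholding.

$3,170.50

Canton Income Tax: taxable = $9,900.00 − $615.00 = $9,285.00
  $1,059.04 + 41.93% × ($9,285.00 − $5,000.00) = $1,059.04 + 41.93% × $4,285.00 = $2,855.74
Medical Insurance Levy: 3.39% × $9,285.00 = $314.76
Total: $2,855.74 + $314.76 = $3,170.50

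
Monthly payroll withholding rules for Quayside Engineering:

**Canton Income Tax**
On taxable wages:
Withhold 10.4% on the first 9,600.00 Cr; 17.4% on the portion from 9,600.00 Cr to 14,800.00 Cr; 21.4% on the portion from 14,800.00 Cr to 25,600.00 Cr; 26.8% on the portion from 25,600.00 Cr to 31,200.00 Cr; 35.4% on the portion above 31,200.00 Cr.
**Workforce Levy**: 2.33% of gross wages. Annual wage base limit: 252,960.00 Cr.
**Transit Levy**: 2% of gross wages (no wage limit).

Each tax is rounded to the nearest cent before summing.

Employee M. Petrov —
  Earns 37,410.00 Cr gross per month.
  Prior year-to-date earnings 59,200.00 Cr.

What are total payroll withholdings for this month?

Canton Income Tax: taxable = 37,410.00 Cr
  5,715.20 Cr + 35.4% × (37,410.00 Cr − 31,200.00 Cr) = 5,715.20 Cr + 35.4% × 6,210.00 Cr = 7,913.54 Cr
Workforce Levy: 2.33% × 37,410.00 Cr = 871.65 Cr
Transit Levy: 2% × 37,410.00 Cr = 748.20 Cr
Total: 7,913.54 Cr + 871.65 Cr + 748.20 Cr = 9,533.39 Cr

9,533.39 Cr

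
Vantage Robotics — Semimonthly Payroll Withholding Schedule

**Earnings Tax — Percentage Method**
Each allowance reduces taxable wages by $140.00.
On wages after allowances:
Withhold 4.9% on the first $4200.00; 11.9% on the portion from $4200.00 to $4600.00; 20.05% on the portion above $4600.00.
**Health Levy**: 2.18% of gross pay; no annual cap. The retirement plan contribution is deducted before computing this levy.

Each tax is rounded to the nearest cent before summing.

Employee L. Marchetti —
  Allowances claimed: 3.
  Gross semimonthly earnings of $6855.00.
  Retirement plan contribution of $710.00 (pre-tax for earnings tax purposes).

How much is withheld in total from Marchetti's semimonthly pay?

$612.92

Earnings Tax: taxable = $6855.00 − $710.00 − 3×$140.00 = $5725.00
  $253.40 + 20.05% × ($5725.00 − $4600.00) = $253.40 + 20.05% × $1125.00 = $478.96
Health Levy: 2.18% × $6145.00 = $133.96
Total: $478.96 + $133.96 = $612.92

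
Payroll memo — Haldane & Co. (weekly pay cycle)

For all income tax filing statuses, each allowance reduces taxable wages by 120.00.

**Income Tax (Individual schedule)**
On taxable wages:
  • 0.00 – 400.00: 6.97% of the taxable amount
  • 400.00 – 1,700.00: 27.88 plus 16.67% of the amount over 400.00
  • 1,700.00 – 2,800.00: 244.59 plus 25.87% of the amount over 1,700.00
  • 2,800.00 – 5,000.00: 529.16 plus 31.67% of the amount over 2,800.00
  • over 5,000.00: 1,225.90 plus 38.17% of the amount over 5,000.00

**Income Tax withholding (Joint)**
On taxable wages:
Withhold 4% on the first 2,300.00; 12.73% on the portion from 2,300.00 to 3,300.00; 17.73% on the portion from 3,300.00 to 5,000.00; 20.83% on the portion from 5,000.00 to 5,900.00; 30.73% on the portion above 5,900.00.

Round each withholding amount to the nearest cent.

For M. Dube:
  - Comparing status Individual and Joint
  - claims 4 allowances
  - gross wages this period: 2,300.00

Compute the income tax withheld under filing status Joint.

72.80

Income Tax (Joint): taxable = 2,300.00 − 4×120.00 = 1,820.00
  4% × 1,820.00 = 72.80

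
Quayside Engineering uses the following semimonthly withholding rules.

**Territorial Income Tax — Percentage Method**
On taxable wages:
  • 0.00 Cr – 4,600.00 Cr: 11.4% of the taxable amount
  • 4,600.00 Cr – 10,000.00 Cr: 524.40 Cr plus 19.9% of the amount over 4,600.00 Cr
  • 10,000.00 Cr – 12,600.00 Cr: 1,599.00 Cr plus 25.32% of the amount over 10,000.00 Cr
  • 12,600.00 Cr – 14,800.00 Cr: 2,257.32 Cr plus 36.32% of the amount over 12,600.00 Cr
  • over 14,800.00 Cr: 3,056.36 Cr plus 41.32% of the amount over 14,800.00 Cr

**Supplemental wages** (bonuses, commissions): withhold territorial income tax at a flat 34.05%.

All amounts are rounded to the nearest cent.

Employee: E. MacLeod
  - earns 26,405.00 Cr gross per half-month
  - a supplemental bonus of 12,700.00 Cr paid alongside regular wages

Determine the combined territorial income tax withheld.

12,175.90 Cr

Territorial Income Tax: taxable = 26,405.00 Cr
  3,056.36 Cr + 41.32% × (26,405.00 Cr − 14,800.00 Cr) = 3,056.36 Cr + 41.32% × 11,605.00 Cr = 7,851.55 Cr
Supplemental (34.05% flat on bonus): 34.05% × 12,700.00 Cr = 4,324.35 Cr
Total territorial income tax: 7,851.55 Cr + 4,324.35 Cr = 12,175.90 Cr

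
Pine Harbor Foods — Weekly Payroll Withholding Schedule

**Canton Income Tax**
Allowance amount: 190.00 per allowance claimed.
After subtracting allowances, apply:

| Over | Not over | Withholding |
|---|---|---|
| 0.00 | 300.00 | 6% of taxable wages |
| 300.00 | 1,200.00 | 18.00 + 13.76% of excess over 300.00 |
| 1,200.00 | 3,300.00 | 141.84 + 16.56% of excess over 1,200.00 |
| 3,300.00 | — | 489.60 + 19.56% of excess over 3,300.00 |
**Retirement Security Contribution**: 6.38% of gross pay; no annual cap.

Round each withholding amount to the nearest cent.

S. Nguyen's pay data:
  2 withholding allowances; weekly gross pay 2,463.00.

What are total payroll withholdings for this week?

445.20

Canton Income Tax: taxable = 2,463.00 − 2×190.00 = 2,083.00
  141.84 + 16.56% × (2,083.00 − 1,200.00) = 141.84 + 16.56% × 883.00 = 288.06
Retirement Security Contribution: 6.38% × 2,463.00 = 157.14
Total: 288.06 + 157.14 = 445.20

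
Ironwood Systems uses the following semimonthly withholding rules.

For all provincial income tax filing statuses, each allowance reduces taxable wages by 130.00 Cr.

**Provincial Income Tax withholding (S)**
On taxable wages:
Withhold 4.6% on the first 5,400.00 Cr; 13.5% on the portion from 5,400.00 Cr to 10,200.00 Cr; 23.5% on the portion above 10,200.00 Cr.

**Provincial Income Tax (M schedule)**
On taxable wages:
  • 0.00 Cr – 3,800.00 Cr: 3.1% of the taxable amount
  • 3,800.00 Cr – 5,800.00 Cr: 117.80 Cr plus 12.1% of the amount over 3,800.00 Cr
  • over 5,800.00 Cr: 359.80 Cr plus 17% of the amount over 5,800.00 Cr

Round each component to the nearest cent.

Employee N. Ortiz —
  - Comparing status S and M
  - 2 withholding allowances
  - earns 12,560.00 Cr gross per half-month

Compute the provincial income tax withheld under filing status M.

Provincial Income Tax (M): taxable = 12,560.00 Cr − 2×130.00 Cr = 12,300.00 Cr
  359.80 Cr + 17% × (12,300.00 Cr − 5,800.00 Cr) = 359.80 Cr + 17% × 6,500.00 Cr = 1,464.80 Cr

1,464.80 Cr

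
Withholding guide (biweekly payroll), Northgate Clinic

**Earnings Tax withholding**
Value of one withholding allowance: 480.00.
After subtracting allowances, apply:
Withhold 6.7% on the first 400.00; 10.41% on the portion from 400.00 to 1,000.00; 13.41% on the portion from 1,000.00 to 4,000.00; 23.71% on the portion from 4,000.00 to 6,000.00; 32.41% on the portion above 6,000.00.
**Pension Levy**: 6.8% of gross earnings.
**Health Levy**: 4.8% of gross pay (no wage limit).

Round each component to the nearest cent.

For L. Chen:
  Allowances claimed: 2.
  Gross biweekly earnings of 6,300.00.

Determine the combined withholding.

1,540.07

Earnings Tax: taxable = 6,300.00 − 2×480.00 = 5,340.00
  491.56 + 23.71% × (5,340.00 − 4,000.00) = 491.56 + 23.71% × 1,340.00 = 809.27
Pension Levy: 6.8% × 6,300.00 = 428.40
Health Levy: 4.8% × 6,300.00 = 302.40
Total: 809.27 + 428.40 + 302.40 = 1,540.07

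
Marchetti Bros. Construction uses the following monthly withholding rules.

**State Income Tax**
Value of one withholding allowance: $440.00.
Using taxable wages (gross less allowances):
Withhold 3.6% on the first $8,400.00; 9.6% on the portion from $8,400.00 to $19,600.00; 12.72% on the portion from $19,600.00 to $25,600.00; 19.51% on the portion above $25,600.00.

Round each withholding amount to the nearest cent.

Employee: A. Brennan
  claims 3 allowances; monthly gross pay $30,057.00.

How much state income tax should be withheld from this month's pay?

$2,752.83

State Income Tax: taxable = $30,057.00 − 3×$440.00 = $28,737.00
  $2,140.80 + 19.51% × ($28,737.00 − $25,600.00) = $2,140.80 + 19.51% × $3,137.00 = $2,752.83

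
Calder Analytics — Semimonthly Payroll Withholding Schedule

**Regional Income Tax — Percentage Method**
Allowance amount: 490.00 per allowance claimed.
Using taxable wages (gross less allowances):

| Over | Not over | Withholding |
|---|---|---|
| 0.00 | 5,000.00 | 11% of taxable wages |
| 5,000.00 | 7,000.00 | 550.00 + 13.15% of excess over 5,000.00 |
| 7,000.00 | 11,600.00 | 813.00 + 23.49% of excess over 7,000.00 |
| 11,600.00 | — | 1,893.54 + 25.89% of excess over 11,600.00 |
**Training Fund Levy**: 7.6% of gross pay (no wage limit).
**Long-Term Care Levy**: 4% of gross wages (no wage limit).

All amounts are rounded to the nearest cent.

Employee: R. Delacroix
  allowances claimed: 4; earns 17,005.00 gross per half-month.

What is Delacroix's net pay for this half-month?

Regional Income Tax: taxable = 17,005.00 − 4×490.00 = 15,045.00
  1,893.54 + 25.89% × (15,045.00 − 11,600.00) = 1,893.54 + 25.89% × 3,445.00 = 2,785.45
Training Fund Levy: 7.6% × 17,005.00 = 1,292.38
Long-Term Care Levy: 4% × 17,005.00 = 680.20
Total withheld: 2,785.45 + 1,292.38 + 680.20 = 4,758.03
Net pay: 17,005.00 − 4,758.03 = 12,246.97

12,246.97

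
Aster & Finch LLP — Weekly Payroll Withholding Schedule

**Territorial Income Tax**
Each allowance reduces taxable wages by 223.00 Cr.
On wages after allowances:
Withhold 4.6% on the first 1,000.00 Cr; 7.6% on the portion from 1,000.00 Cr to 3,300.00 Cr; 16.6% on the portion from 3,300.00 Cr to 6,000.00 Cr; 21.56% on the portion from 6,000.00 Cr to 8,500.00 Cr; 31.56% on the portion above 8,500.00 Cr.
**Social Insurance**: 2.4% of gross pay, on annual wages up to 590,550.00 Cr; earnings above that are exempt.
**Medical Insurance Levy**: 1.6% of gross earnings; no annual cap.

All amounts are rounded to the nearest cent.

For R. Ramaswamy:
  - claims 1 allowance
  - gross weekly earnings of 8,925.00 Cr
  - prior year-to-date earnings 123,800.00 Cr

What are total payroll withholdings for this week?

Territorial Income Tax: taxable = 8,925.00 Cr − 1×223.00 Cr = 8,702.00 Cr
  1,208.00 Cr + 31.56% × (8,702.00 Cr − 8,500.00 Cr) = 1,208.00 Cr + 31.56% × 202.00 Cr = 1,271.75 Cr
Social Insurance: 2.4% × 8,925.00 Cr = 214.20 Cr
Medical Insurance Levy: 1.6% × 8,925.00 Cr = 142.80 Cr
Total: 1,271.75 Cr + 214.20 Cr + 142.80 Cr = 1,628.75 Cr

1,628.75 Cr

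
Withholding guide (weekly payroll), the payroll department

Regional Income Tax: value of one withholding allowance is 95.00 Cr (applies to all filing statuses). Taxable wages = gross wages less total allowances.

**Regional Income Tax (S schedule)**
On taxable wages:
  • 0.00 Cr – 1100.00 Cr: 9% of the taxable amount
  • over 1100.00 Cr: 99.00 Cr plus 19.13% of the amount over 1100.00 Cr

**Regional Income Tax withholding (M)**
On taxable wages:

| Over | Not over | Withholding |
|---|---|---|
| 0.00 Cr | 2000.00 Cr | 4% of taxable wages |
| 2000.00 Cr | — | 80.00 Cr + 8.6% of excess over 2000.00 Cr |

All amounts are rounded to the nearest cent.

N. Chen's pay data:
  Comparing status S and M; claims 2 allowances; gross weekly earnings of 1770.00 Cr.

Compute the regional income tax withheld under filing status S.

Regional Income Tax (S): taxable = 1770.00 Cr − 2×95.00 Cr = 1580.00 Cr
  99.00 Cr + 19.13% × (1580.00 Cr − 1100.00 Cr) = 99.00 Cr + 19.13% × 480.00 Cr = 190.82 Cr

190.82 Cr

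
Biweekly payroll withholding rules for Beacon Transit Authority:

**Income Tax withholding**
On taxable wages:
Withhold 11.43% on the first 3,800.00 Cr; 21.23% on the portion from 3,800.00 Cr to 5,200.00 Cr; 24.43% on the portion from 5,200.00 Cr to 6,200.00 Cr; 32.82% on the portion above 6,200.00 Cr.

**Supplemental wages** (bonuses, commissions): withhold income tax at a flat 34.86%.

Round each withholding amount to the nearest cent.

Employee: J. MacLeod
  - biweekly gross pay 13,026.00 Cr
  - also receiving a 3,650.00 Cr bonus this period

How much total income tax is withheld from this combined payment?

4,488.54 Cr

Income Tax: taxable = 13,026.00 Cr
  975.86 Cr + 32.82% × (13,026.00 Cr − 6,200.00 Cr) = 975.86 Cr + 32.82% × 6,826.00 Cr = 3,216.15 Cr
Supplemental (34.86% flat on bonus): 34.86% × 3,650.00 Cr = 1,272.39 Cr
Total income tax: 3,216.15 Cr + 1,272.39 Cr = 4,488.54 Cr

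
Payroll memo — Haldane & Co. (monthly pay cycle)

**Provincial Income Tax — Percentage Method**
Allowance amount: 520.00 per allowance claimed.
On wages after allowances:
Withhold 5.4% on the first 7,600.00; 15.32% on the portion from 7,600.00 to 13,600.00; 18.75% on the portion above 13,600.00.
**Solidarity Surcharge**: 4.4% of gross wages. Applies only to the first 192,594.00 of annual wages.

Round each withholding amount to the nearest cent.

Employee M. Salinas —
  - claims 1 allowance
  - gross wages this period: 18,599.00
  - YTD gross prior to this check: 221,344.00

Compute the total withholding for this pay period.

Provincial Income Tax: taxable = 18,599.00 − 1×520.00 = 18,079.00
  1,329.60 + 18.75% × (18,079.00 − 13,600.00) = 1,329.60 + 18.75% × 4,479.00 = 2,169.41
Solidarity Surcharge: YTD 221,344.00 ≥ cap 192,594.00 → 0.00
Total: 2,169.41 + 0.00 = 2,169.41

2,169.41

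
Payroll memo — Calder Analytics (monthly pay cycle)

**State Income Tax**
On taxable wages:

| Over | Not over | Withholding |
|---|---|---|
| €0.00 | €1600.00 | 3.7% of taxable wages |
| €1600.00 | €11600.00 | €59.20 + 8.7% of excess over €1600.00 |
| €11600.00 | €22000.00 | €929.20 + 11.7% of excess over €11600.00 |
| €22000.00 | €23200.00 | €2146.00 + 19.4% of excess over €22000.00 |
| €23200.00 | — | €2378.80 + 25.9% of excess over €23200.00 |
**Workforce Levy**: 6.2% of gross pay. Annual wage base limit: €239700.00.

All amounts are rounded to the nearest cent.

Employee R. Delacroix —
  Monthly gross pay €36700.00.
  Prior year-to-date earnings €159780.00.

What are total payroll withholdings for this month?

€8150.70

State Income Tax: taxable = €36700.00
  €2378.80 + 25.9% × (€36700.00 − €23200.00) = €2378.80 + 25.9% × €13500.00 = €5875.30
Workforce Levy: 6.2% × €36700.00 = €2275.40
Total: €5875.30 + €2275.40 = €8150.70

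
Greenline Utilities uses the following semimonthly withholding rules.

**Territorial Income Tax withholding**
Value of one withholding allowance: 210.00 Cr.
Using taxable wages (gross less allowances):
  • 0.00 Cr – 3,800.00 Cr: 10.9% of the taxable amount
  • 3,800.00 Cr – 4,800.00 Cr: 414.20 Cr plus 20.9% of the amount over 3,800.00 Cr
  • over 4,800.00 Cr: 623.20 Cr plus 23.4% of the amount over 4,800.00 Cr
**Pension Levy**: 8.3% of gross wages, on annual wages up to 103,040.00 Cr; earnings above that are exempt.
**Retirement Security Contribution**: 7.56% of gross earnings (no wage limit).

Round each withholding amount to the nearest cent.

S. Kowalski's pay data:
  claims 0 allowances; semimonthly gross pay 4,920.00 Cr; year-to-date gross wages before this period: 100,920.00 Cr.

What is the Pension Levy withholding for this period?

175.96 Cr

Pension Levy: cap 103,040.00 Cr − YTD 100,920.00 Cr = 2,120.00 Cr subject; 8.3% × 2,120.00 Cr = 175.96 Cr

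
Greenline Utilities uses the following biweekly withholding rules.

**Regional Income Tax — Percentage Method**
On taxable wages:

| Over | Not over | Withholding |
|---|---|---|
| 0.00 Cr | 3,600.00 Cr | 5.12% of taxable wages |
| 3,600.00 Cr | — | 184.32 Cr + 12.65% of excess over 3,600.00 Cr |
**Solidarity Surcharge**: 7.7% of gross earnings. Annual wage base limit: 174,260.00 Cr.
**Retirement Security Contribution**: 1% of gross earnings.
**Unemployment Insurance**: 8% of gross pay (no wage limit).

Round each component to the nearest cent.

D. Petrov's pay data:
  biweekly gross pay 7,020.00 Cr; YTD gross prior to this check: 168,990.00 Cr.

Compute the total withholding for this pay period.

Regional Income Tax: taxable = 7,020.00 Cr
  184.32 Cr + 12.65% × (7,020.00 Cr − 3,600.00 Cr) = 184.32 Cr + 12.65% × 3,420.00 Cr = 616.95 Cr
Solidarity Surcharge: cap 174,260.00 Cr − YTD 168,990.00 Cr = 5,270.00 Cr subject; 7.7% × 5,270.00 Cr = 405.79 Cr
Retirement Security Contribution: 1% × 7,020.00 Cr = 70.20 Cr
Unemployment Insurance: 8% × 7,020.00 Cr = 561.60 Cr
Total: 616.95 Cr + 405.79 Cr + 70.20 Cr + 561.60 Cr = 1,654.54 Cr

1,654.54 Cr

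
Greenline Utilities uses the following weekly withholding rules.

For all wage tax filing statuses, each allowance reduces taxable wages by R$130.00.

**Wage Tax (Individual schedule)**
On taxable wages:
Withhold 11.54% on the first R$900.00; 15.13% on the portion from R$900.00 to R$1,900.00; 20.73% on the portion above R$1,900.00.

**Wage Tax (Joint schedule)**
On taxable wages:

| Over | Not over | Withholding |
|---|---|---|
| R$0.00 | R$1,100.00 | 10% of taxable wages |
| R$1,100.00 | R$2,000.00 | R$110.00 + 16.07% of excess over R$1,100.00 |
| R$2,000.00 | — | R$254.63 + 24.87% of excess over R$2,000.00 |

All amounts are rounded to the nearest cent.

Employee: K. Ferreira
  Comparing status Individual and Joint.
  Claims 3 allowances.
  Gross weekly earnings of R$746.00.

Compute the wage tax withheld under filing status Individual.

R$41.08

Wage Tax (Individual): taxable = R$746.00 − 3×R$130.00 = R$356.00
  11.54% × R$356.00 = R$41.08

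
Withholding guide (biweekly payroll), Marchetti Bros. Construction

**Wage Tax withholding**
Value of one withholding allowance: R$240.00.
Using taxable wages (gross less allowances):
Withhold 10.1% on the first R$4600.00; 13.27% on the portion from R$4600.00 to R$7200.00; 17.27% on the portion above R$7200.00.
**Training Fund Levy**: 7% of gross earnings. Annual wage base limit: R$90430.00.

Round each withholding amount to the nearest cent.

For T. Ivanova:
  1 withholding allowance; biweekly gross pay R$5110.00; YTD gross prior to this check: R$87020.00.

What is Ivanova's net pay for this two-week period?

R$4370.87

Wage Tax: taxable = R$5110.00 − 1×R$240.00 = R$4870.00
  R$464.60 + 13.27% × (R$4870.00 − R$4600.00) = R$464.60 + 13.27% × R$270.00 = R$500.43
Training Fund Levy: cap R$90430.00 − YTD R$87020.00 = R$3410.00 subject; 7% × R$3410.00 = R$238.70
Total withheld: R$500.43 + R$238.70 = R$739.13
Net pay: R$5110.00 − R$739.13 = R$4370.87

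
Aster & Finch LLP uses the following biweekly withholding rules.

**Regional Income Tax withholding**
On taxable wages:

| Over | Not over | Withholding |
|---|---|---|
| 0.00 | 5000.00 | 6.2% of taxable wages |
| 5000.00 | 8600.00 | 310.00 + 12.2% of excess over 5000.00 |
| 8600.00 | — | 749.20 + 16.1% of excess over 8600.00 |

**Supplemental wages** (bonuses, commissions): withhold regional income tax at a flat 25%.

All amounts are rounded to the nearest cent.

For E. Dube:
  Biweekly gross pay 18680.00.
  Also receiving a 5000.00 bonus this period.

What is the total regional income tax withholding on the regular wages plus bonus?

3622.08

Regional Income Tax: taxable = 18680.00
  749.20 + 16.1% × (18680.00 − 8600.00) = 749.20 + 16.1% × 10080.00 = 2372.08
Supplemental (25% flat on bonus): 25% × 5000.00 = 1250.00
Total regional income tax: 2372.08 + 1250.00 = 3622.08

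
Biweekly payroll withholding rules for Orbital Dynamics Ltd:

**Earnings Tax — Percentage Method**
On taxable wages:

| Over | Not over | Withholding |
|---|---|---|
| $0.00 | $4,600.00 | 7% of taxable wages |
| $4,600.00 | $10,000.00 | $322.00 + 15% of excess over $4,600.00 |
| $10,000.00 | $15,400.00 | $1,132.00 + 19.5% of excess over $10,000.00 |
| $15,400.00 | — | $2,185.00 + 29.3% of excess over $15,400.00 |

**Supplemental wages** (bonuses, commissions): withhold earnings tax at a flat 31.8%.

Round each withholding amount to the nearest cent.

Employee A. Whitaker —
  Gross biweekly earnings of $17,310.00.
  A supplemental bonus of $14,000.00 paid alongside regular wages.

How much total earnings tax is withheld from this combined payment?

Earnings Tax: taxable = $17,310.00
  $2,185.00 + 29.3% × ($17,310.00 − $15,400.00) = $2,185.00 + 29.3% × $1,910.00 = $2,744.63
Supplemental (31.8% flat on bonus): 31.8% × $14,000.00 = $4,452.00
Total earnings tax: $2,744.63 + $4,452.00 = $7,196.63

$7,196.63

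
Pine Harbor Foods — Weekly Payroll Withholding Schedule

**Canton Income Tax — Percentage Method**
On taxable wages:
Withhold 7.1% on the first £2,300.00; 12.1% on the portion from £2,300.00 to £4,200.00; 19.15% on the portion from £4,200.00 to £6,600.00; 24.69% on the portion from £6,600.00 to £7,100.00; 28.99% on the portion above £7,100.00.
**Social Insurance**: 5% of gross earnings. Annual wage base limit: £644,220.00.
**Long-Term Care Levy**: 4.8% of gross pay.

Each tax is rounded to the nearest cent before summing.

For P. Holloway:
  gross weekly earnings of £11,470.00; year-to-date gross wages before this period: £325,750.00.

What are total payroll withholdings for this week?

Canton Income Tax: taxable = £11,470.00
  £976.25 + 28.99% × (£11,470.00 − £7,100.00) = £976.25 + 28.99% × £4,370.00 = £2,243.11
Social Insurance: 5% × £11,470.00 = £573.50
Long-Term Care Levy: 4.8% × £11,470.00 = £550.56
Total: £2,243.11 + £573.50 + £550.56 = £3,367.17

£3,367.17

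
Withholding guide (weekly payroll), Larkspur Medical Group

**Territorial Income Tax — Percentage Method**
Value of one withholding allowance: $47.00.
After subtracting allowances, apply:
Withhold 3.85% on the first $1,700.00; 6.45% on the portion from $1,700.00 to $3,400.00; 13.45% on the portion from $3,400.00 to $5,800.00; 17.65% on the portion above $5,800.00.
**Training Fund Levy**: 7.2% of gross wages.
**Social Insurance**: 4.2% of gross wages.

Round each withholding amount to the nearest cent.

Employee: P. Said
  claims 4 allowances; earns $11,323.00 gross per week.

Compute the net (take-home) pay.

Territorial Income Tax: taxable = $11,323.00 − 4×$47.00 = $11,135.00
  $497.90 + 17.65% × ($11,135.00 − $5,800.00) = $497.90 + 17.65% × $5,335.00 = $1,439.53
Training Fund Levy: 7.2% × $11,323.00 = $815.26
Social Insurance: 4.2% × $11,323.00 = $475.57
Total withheld: $1,439.53 + $815.26 + $475.57 = $2,730.36
Net pay: $11,323.00 − $2,730.36 = $8,592.64

$8,592.64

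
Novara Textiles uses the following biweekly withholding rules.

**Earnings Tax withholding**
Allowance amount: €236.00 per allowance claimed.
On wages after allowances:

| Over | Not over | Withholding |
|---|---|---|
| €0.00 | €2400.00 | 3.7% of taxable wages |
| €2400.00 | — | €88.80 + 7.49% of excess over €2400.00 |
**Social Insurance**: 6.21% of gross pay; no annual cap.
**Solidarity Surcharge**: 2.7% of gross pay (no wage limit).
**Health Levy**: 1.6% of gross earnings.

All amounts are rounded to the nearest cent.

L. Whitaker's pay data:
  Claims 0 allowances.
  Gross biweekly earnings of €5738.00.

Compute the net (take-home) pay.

Earnings Tax: taxable = €5738.00
  €88.80 + 7.49% × (€5738.00 − €2400.00) = €88.80 + 7.49% × €3338.00 = €338.82
Social Insurance: 6.21% × €5738.00 = €356.33
Solidarity Surcharge: 2.7% × €5738.00 = €154.93
Health Levy: 1.6% × €5738.00 = €91.81
Total withheld: €338.82 + €356.33 + €154.93 + €91.81 = €941.89
Net pay: €5738.00 − €941.89 = €4796.11

€4796.11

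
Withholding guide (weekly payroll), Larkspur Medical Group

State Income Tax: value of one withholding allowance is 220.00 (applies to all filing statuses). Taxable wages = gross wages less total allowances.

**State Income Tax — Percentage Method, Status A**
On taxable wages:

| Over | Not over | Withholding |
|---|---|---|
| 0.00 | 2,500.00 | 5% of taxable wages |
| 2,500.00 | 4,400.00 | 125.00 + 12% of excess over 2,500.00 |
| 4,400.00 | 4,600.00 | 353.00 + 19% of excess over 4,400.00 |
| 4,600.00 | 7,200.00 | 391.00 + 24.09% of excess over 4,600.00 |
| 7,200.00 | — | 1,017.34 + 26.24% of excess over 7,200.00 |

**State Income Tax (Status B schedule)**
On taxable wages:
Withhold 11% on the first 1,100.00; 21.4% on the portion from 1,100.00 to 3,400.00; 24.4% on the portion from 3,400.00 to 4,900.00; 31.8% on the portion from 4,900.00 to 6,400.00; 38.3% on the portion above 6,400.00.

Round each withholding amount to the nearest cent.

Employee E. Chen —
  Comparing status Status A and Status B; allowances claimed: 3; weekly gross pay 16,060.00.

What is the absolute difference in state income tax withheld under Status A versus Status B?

State Income Tax (Status A): taxable = 16,060.00 − 3×220.00 = 15,400.00
  1,017.34 + 26.24% × (15,400.00 − 7,200.00) = 1,017.34 + 26.24% × 8,200.00 = 3,169.02
State Income Tax (Status B): taxable = 16,060.00 − 3×220.00 = 15,400.00
  1,456.20 + 38.3% × (15,400.00 − 6,400.00) = 1,456.20 + 38.3% × 9,000.00 = 4,903.20
Difference: |3,169.02 − 4,903.20| = 1,734.18 (higher under Status B)

1,734.18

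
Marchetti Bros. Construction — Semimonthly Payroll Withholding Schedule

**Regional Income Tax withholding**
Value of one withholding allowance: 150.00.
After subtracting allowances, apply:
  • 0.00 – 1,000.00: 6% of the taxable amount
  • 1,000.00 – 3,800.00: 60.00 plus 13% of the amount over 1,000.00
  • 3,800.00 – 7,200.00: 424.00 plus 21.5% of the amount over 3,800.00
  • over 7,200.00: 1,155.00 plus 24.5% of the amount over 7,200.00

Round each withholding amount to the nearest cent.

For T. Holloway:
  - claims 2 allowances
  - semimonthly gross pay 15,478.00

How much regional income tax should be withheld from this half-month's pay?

Regional Income Tax: taxable = 15,478.00 − 2×150.00 = 15,178.00
  1,155.00 + 24.5% × (15,178.00 − 7,200.00) = 1,155.00 + 24.5% × 7,978.00 = 3,109.61

3,109.61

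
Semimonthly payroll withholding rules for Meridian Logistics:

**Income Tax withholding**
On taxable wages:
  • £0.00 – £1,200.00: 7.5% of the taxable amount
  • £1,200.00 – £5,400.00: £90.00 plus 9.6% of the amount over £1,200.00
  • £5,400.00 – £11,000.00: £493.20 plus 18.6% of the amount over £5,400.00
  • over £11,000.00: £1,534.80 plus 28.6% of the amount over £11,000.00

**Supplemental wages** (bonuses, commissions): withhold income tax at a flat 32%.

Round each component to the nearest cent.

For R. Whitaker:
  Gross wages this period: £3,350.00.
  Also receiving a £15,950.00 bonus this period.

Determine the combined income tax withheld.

Income Tax: taxable = £3,350.00
  £90.00 + 9.6% × (£3,350.00 − £1,200.00) = £90.00 + 9.6% × £2,150.00 = £296.40
Supplemental (32% flat on bonus): 32% × £15,950.00 = £5,104.00
Total income tax: £296.40 + £5,104.00 = £5,400.40

£5,400.40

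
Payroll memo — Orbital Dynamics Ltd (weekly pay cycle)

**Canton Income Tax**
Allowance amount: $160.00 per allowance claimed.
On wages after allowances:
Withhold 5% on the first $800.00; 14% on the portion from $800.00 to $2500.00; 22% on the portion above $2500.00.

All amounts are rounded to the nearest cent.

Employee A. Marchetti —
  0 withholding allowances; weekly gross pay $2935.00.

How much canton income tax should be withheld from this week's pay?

Canton Income Tax: taxable = $2935.00
  $278.00 + 22% × ($2935.00 − $2500.00) = $278.00 + 22% × $435.00 = $373.70

$373.70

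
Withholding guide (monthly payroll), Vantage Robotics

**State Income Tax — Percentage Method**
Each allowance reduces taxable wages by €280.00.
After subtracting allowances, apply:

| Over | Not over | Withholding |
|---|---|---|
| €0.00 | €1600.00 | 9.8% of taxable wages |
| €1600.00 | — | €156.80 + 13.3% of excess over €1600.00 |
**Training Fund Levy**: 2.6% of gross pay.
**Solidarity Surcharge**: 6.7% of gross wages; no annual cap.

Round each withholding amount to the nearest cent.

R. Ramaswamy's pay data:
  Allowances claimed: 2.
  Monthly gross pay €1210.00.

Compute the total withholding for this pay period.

€176.23

State Income Tax: taxable = €1210.00 − 2×€280.00 = €650.00
  9.8% × €650.00 = €63.70
Training Fund Levy: 2.6% × €1210.00 = €31.46
Solidarity Surcharge: 6.7% × €1210.00 = €81.07
Total: €63.70 + €31.46 + €81.07 = €176.23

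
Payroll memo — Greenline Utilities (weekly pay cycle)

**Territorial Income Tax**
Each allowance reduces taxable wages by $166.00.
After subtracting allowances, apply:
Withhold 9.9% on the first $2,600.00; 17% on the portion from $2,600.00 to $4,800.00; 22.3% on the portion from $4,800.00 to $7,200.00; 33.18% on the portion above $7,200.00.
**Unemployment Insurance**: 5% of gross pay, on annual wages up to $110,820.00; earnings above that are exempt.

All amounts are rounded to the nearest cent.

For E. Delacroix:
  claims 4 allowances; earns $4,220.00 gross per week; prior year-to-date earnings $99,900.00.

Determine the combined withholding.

Territorial Income Tax: taxable = $4,220.00 − 4×$166.00 = $3,556.00
  $257.40 + 17% × ($3,556.00 − $2,600.00) = $257.40 + 17% × $956.00 = $419.92
Unemployment Insurance: 5% × $4,220.00 = $211.00
Total: $419.92 + $211.00 = $630.92

$630.92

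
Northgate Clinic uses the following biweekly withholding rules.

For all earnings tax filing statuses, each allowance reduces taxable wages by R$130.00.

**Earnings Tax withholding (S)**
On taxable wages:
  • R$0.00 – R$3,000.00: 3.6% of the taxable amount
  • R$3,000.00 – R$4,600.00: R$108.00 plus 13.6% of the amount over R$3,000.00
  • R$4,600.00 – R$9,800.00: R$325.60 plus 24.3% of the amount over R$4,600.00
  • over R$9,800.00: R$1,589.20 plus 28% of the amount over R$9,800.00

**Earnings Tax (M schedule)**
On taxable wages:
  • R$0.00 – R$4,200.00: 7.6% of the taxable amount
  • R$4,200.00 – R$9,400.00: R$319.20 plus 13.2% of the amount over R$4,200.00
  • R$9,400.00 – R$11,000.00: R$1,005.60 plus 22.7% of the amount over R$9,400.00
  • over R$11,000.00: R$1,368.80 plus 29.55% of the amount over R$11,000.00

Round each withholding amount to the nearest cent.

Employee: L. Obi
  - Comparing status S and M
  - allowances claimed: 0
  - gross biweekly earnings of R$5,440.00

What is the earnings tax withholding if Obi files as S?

R$529.72

Earnings Tax (S): taxable = R$5,440.00
  R$325.60 + 24.3% × (R$5,440.00 − R$4,600.00) = R$325.60 + 24.3% × R$840.00 = R$529.72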